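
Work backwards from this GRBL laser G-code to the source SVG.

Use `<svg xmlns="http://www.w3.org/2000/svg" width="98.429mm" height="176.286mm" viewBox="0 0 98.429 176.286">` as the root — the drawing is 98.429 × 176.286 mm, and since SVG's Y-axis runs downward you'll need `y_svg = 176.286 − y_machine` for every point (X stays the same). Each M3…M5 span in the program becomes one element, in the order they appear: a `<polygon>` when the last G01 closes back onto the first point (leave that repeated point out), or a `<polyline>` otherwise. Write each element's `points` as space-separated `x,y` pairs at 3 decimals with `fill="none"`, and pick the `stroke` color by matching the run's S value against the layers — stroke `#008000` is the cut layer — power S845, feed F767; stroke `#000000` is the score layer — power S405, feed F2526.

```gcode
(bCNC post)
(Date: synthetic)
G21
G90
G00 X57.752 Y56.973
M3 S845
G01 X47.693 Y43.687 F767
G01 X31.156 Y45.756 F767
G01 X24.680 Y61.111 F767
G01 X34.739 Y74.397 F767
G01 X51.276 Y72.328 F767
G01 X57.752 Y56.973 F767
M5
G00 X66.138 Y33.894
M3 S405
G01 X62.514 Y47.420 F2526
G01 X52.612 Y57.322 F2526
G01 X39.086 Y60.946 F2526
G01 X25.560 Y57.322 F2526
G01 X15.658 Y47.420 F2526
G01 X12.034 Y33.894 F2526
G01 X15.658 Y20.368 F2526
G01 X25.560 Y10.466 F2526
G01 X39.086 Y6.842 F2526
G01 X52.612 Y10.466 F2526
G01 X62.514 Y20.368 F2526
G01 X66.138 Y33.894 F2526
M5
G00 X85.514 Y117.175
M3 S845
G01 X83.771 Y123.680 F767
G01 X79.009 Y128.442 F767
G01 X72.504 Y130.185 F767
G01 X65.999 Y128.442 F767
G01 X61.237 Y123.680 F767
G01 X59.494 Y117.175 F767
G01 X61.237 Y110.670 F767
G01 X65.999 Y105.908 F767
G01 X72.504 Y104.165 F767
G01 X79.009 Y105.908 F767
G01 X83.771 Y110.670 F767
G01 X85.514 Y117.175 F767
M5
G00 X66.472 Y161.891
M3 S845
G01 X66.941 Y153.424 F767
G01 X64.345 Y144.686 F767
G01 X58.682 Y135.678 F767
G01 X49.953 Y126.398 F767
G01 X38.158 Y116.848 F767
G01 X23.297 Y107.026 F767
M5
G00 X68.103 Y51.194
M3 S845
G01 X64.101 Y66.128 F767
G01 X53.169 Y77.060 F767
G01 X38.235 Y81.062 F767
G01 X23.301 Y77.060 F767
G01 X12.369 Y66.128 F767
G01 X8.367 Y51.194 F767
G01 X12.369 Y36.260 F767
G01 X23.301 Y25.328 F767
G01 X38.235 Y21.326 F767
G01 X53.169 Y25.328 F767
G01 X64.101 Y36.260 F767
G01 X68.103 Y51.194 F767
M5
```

<svg xmlns="http://www.w3.org/2000/svg" width="98.429mm" height="176.286mm" viewBox="0 0 98.429 176.286">
  <polygon points="57.752,119.313 47.693,132.599 31.156,130.530 24.680,115.175 34.739,101.889 51.276,103.958" fill="none" stroke="#008000"/>
  <polygon points="66.138,142.392 62.514,128.866 52.612,118.964 39.086,115.340 25.560,118.964 15.658,128.866 12.034,142.392 15.658,155.918 25.560,165.820 39.086,169.444 52.612,165.820 62.514,155.918" fill="none" stroke="#000000"/>
  <polygon points="85.514,59.111 83.771,52.606 79.009,47.844 72.504,46.101 65.999,47.844 61.237,52.606 59.494,59.111 61.237,65.616 65.999,70.378 72.504,72.121 79.009,70.378 83.771,65.616" fill="none" stroke="#008000"/>
  <polyline points="66.472,14.395 66.941,22.862 64.345,31.600 58.682,40.608 49.953,49.888 38.158,59.438 23.297,69.260" fill="none" stroke="#008000"/>
  <polygon points="68.103,125.092 64.101,110.158 53.169,99.226 38.235,95.224 23.301,99.226 12.369,110.158 8.367,125.092 12.369,140.026 23.301,150.958 38.235,154.960 53.169,150.958 64.101,140.026" fill="none" stroke="#008000"/>
</svg>

Each laser-on run becomes one SVG element. Flip Y back into SVG space with y_svg = 176.286 − y_machine.

Run 1: S845 ⇒ cut layer `#008000`. The run returns to its start, so emit a `<polygon>` with points (Y-flipped): 57.752,119.313 47.693,132.599 31.156,130.530 24.680,115.175 34.739,101.889 51.276,103.958.

Run 2: the run's S405 means `#000000` (score). The run returns to its start, so emit a `<polygon>` with points (Y-flipped): 66.138,142.392 62.514,128.866 52.612,118.964 39.086,115.340 25.560,118.964 15.658,128.866 12.034,142.392 15.658,155.918 25.560,165.820 39.086,169.444 52.612,165.820 62.514,155.918.

Run 3: the run's S845 means `#008000` (cut). The run returns to its start, so emit a `<polygon>` with points (Y-flipped): 85.514,59.111 83.771,52.606 79.009,47.844 72.504,46.101 65.999,47.844 61.237,52.606 59.494,59.111 61.237,65.616 65.999,70.378 72.504,72.121 79.009,70.378 83.771,65.616.

Run 4: power S845 maps to stroke `#008000` (cut). The run is open, so emit a `<polyline>` with points (Y-flipped): 66.472,14.395 66.941,22.862 64.345,31.600 58.682,40.608 49.953,49.888 38.158,59.438 23.297,69.260.

Run 5: S845 ⇒ cut layer `#008000`. The run returns to its start, so emit a `<polygon>` with points (Y-flipped): 68.103,125.092 64.101,110.158 53.169,99.226 38.235,95.224 23.301,99.226 12.369,110.158 8.367,125.092 12.369,140.026 23.301,150.958 38.235,154.960 53.169,150.958 64.101,140.026.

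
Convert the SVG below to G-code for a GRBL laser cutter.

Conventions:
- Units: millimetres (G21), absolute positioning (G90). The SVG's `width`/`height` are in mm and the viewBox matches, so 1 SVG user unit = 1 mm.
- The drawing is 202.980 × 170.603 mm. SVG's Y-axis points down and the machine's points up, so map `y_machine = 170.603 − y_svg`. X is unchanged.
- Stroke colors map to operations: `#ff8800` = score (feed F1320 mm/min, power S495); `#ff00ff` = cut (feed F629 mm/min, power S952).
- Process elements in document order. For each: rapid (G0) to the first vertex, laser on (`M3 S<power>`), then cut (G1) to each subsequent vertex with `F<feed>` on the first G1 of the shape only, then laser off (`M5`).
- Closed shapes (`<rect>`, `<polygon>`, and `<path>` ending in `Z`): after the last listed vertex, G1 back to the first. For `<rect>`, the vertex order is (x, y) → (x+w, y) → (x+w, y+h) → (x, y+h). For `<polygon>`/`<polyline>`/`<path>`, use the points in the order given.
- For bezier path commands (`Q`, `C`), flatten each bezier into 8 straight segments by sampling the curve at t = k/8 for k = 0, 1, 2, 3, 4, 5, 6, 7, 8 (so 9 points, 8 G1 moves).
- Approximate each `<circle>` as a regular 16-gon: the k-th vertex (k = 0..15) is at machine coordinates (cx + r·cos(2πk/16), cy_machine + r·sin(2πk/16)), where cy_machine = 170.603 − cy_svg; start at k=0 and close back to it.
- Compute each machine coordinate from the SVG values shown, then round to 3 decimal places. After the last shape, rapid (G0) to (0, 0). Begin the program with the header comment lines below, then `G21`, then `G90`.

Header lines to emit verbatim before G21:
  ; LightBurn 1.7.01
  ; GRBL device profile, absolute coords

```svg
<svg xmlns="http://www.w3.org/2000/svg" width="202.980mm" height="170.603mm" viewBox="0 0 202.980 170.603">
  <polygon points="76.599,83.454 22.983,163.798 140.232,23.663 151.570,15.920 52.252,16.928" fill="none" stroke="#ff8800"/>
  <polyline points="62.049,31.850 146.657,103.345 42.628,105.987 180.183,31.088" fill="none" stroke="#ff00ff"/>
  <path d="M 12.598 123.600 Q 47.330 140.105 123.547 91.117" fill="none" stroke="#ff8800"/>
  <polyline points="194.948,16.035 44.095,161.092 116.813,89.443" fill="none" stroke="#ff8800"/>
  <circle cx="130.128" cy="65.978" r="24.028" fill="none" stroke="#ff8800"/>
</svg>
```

Since the viewBox matches the mm dimensions, user units are millimetres directly. The only transform is the Y-flip y_m = 170.603 − y_svg.

Shape 1 is a closed polygon drawn with `<polygon>`. Its stroke #ff8800 means score at S495, F1320. After flipping Y the toolpath is (76.599,87.149) → (22.983,6.805) → (140.232,146.940) → (151.570,154.683) → (52.252,153.675) → (76.599,87.149), returning to the start.

Shape 2 is a open polyline drawn with `<polyline>`. Its stroke #ff00ff means cut at S952, F629. After flipping Y the toolpath is (62.049,138.753) → (146.657,67.258) → (42.628,64.616) → (180.183,139.515).

Shape 3 is a quadratic bezier drawn with `<path>`. Its stroke #ff8800 means score at S495, F1320. After flipping Y the toolpath is (12.598,47.003) → (21.929,43.900) → (32.557,42.844) → (44.481,43.834) → (57.701,46.871) → (72.218,51.955) → (88.031,59.085) → (105.141,68.262) → (123.547,79.486).

Shape 4 is a open polyline drawn with `<polyline>`. Its stroke #ff8800 means score at S495, F1320. After flipping Y the toolpath is (194.948,154.568) → (44.095,9.511) → (116.813,81.160).

Shape 5 is a circle drawn with `<circle>`. Its stroke #ff8800 means score at S495, F1320. After flipping Y the toolpath is (154.156,104.625) → (152.327,113.820) → (147.118,121.615) → (139.323,126.824) → (130.128,128.653) → (120.933,126.824) → (113.138,121.615) → (107.929,113.820) → (106.100,104.625) → (107.929,95.430) → (113.138,87.635) → (120.933,82.426) → (130.128,80.597) → (139.323,82.426) → (147.118,87.635) → (152.327,95.430) → (154.156,104.625), returning to the start.

; LightBurn 1.7.01
; GRBL device profile, absolute coords
G21
G90
G0 X76.599 Y87.149
M3 S495
G1 X22.983 Y6.805 F1320
G1 X140.232 Y146.940
G1 X151.570 Y154.683
G1 X52.252 Y153.675
G1 X76.599 Y87.149
M5
G0 X62.049 Y138.753
M3 S952
G1 X146.657 Y67.258 F629
G1 X42.628 Y64.616
G1 X180.183 Y139.515
M5
G0 X12.598 Y47.003
M3 S495
G1 X21.929 Y43.900 F1320
G1 X32.557 Y42.844
G1 X44.481 Y43.834
G1 X57.701 Y46.871
G1 X72.218 Y51.955
G1 X88.031 Y59.085
G1 X105.141 Y68.262
G1 X123.547 Y79.486
M5
G0 X194.948 Y154.568
M3 S495
G1 X44.095 Y9.511 F1320
G1 X116.813 Y81.160
M5
G0 X154.156 Y104.625
M3 S495
G1 X152.327 Y113.820 F1320
G1 X147.118 Y121.615
G1 X139.323 Y126.824
G1 X130.128 Y128.653
G1 X120.933 Y126.824
G1 X113.138 Y121.615
G1 X107.929 Y113.820
G1 X106.100 Y104.625
G1 X107.929 Y95.430
G1 X113.138 Y87.635
G1 X120.933 Y82.426
G1 X130.128 Y80.597
G1 X139.323 Y82.426
G1 X147.118 Y87.635
G1 X152.327 Y95.430
G1 X154.156 Y104.625
M5
G0 X0.000 Y0.000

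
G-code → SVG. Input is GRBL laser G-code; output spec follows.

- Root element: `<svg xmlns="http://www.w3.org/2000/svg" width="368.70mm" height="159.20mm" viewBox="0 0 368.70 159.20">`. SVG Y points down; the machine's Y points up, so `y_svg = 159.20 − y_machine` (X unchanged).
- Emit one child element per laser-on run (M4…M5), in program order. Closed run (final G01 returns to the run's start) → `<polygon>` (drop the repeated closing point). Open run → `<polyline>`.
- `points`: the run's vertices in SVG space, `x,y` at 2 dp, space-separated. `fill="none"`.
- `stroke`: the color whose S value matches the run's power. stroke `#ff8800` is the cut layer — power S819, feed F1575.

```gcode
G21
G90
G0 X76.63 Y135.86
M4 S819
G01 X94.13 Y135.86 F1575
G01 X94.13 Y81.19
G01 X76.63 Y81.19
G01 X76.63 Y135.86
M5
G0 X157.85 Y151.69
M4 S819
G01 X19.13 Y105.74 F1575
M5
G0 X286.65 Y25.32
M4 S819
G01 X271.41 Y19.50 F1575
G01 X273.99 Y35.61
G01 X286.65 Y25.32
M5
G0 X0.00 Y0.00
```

y_svg = 159.20 − y_m. Every run uses S819, so all elements get stroke `#ff8800` (cut).

[1] closed run; points: 76.63,23.34 94.13,23.34 94.13,78.01 76.63,78.01

[2] open run; points: 157.85,7.51 19.13,53.46

[3] closed run; points: 286.65,133.88 271.41,139.70 273.99,123.59

<svg xmlns="http://www.w3.org/2000/svg" width="368.70mm" height="159.20mm" viewBox="0 0 368.70 159.20">
  <polygon points="76.63,23.34 94.13,23.34 94.13,78.01 76.63,78.01" fill="none" stroke="#ff8800"/>
  <polyline points="157.85,7.51 19.13,53.46" fill="none" stroke="#ff8800"/>
  <polygon points="286.65,133.88 271.41,139.70 273.99,123.59" fill="none" stroke="#ff8800"/>
</svg>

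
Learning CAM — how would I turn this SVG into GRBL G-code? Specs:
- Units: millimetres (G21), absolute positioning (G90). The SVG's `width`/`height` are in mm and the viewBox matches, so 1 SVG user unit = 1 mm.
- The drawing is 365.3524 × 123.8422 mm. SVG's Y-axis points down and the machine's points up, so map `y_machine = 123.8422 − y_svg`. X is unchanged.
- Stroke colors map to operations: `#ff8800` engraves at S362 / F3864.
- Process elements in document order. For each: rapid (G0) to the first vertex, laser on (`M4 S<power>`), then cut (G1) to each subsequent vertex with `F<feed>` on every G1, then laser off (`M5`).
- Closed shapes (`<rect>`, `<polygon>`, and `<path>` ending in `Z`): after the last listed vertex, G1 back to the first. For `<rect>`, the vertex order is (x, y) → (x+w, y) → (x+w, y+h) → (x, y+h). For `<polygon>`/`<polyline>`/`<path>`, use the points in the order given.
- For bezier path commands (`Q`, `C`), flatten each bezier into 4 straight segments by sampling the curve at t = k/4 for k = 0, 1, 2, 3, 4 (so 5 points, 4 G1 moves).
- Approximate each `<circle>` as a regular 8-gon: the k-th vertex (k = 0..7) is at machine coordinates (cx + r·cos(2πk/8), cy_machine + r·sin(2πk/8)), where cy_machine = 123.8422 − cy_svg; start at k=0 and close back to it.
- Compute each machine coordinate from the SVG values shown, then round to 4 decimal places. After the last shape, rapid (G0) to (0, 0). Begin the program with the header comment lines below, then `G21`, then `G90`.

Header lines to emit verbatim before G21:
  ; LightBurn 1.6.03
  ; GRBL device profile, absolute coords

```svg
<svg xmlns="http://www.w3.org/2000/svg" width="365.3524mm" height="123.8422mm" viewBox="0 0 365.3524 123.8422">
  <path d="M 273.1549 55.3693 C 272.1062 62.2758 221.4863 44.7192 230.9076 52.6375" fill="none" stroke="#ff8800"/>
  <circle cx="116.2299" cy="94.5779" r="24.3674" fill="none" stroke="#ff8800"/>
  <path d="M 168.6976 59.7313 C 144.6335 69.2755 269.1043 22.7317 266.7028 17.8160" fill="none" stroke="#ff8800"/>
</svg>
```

; LightBurn 1.6.03
; GRBL device profile, absolute coords
G21
G90
G0 X273.1549 Y68.4729
M4 S362
G1 X264.7865 Y67.0996 F3864
G1 X248.1050 Y70.2182 F3864
G1 X233.3867 Y73.1472 F3864
G1 X230.9076 Y71.2047 F3864
M5
G0 X140.5973 Y29.2643
M4 S362
G1 X133.4603 Y46.4947 F3864
G1 X116.2299 Y53.6317 F3864
G1 X98.9995 Y46.4947 F3864
G1 X91.8625 Y29.2643 F3864
G1 X98.9995 Y12.0339 F3864
G1 X116.2299 Y4.8969 F3864
G1 X133.4603 Y12.0339 F3864
G1 X140.5973 Y29.2643 F3864
M5
G0 X168.6976 Y64.1109
M4 S362
G1 X174.1966 Y65.9424 F3864
G1 X209.5767 Y79.6461 F3864
G1 X249.0186 Y96.0610 F3864
G1 X266.7028 Y106.0262 F3864
M5
G0 X0.0000 Y0.0000

Since the viewBox matches the mm dimensions, user units are millimetres directly. The only transform is the Y-flip y_m = 123.8422 − y_svg.

Shape 1 is a cubic bezier drawn with `<path>`. Its stroke #ff8800 means engrave at S362, F3864. After flipping Y the toolpath is (273.1549,68.4729) → (264.7865,67.0996) → (248.1050,70.2182) → (233.3867,73.1472) → (230.9076,71.2047).

Shape 2 is a circle drawn with `<circle>`. Its stroke #ff8800 means engrave at S362, F3864. After flipping Y the toolpath is (140.5973,29.2643) → (133.4603,46.4947) → (116.2299,53.6317) → (98.9995,46.4947) → (91.8625,29.2643) → (98.9995,12.0339) → (116.2299,4.8969) → (133.4603,12.0339) → (140.5973,29.2643), returning to the start.

Shape 3 is a cubic bezier drawn with `<path>`. Its stroke #ff8800 means engrave at S362, F3864. After flipping Y the toolpath is (168.6976,64.1109) → (174.1966,65.9424) → (209.5767,79.6461) → (249.0186,96.0610) → (266.7028,106.0262).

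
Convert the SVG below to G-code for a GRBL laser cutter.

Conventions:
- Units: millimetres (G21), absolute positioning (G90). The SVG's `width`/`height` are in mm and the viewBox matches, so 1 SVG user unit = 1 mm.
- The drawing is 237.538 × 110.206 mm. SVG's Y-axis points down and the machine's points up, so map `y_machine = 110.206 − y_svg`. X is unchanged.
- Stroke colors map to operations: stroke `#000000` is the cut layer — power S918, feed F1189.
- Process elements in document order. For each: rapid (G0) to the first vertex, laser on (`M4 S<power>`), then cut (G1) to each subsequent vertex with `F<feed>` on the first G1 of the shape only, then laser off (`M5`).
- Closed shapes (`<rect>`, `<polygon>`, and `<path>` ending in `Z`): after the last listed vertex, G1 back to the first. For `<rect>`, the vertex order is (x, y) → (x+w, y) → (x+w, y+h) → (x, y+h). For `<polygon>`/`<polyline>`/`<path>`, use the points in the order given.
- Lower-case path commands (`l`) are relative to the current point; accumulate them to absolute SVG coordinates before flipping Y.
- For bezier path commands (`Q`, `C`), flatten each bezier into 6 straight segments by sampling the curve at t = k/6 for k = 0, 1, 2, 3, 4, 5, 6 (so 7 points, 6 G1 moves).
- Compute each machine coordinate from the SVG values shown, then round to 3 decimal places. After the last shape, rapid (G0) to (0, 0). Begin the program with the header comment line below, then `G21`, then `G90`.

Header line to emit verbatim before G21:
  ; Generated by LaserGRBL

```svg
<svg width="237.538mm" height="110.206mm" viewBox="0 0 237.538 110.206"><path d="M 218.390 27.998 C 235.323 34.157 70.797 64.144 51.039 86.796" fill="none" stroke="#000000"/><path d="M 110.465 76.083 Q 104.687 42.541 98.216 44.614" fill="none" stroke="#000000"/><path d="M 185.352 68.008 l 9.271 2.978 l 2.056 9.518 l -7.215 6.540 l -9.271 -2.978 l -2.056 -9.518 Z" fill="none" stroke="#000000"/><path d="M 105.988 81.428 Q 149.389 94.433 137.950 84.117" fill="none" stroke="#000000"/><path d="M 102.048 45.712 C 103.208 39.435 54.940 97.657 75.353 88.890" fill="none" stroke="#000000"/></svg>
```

; Generated by LaserGRBL
G21
G90
G0 X218.390 Y82.208
M4 S918
G1 X213.245 Y77.287 F1189
G1 X186.919 Y69.261
G1 X148.474 Y58.994
G1 X106.971 Y47.353
G1 X71.472 Y35.203
G1 X51.039 Y23.410
M5
G0 X110.465 Y34.123
M4 S918
G1 X108.520 Y44.314 F1189
G1 X106.536 Y52.527
G1 X104.514 Y58.761
G1 X102.453 Y63.017
G1 X100.354 Y65.294
G1 X98.216 Y65.592
M5
G0 X185.352 Y42.198
M4 S918
G1 X194.623 Y39.220 F1189
G1 X196.679 Y29.702
G1 X189.464 Y23.162
G1 X180.193 Y26.140
G1 X178.137 Y35.658
G1 X185.352 Y42.198
M5
G0 X105.988 Y28.778
M4 S918
G1 X118.932 Y25.091 F1189
G1 X128.829 Y22.699
G1 X135.679 Y21.603
G1 X139.483 Y21.803
G1 X140.240 Y23.298
G1 X137.950 Y26.089
M5
G0 X102.048 Y64.494
M4 S918
G1 X99.056 Y62.866 F1189
G1 X91.106 Y54.141
G1 X81.481 Y41.971
G1 X73.459 Y30.009
G1 X70.323 Y21.906
G1 X75.353 Y21.316
M5
G0 X0.000 Y0.000

1 u = 1 mm; y_m = 110.206 − y.

[1] `<path>` cubic bezier, #000000→cut S918 F1189: (218.390,82.208) → (213.245,77.287) → (186.919,69.261) → (148.474,58.994) → (106.971,47.353) → (71.472,35.203) → (51.039,23.410)

[2] `<path>` quadratic bezier, #000000→cut S918 F1189: (110.465,34.123) → (108.520,44.314) → (106.536,52.527) → (104.514,58.761) → (102.453,63.017) → (100.354,65.294) → (98.216,65.592)

[3] `<path>` regular polygon, #000000→cut S918 F1189: (185.352,42.198) → (194.623,39.220) → (196.679,29.702) → (189.464,23.162) → (180.193,26.140) → (178.137,35.658) → (185.352,42.198) (closed)

[4] `<path>` quadratic bezier, #000000→cut S918 F1189: (105.988,28.778) → (118.932,25.091) → (128.829,22.699) → (135.679,21.603) → (139.483,21.803) → (140.240,23.298) → (137.950,26.089)

[5] `<path>` cubic bezier, #000000→cut S918 F1189: (102.048,64.494) → (99.056,62.866) → (91.106,54.141) → (81.481,41.971) → (73.459,30.009) → (70.323,21.906) → (75.353,21.316)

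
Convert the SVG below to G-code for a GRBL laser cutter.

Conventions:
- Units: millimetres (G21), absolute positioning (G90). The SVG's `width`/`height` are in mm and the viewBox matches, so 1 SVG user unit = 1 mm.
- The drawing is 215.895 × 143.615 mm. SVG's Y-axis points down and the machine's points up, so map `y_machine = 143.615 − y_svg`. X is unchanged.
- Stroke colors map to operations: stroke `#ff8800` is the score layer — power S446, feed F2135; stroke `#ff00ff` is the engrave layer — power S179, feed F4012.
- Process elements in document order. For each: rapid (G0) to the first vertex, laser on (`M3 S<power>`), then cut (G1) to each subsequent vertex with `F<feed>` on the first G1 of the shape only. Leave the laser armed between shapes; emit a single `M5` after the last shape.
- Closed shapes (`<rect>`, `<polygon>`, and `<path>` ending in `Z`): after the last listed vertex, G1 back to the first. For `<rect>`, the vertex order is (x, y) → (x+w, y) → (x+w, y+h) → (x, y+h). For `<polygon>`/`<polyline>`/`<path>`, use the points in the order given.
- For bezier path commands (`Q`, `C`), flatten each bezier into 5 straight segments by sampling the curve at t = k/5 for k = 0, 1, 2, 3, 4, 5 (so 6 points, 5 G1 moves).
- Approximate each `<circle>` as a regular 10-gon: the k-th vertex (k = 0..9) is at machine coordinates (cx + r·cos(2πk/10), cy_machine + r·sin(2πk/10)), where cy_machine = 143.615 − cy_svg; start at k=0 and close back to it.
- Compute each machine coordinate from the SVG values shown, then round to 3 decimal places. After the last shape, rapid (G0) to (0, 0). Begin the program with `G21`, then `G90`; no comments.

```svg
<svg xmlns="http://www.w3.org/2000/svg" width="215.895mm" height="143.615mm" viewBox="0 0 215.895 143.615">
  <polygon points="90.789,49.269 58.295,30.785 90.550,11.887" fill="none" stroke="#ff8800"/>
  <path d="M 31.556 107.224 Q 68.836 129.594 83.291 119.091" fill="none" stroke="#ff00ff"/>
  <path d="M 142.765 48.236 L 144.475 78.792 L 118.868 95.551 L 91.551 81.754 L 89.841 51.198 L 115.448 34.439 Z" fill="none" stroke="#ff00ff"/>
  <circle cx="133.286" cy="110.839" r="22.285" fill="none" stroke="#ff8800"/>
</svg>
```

G21
G90
G0 X90.789 Y94.346
M3 S446
G1 X58.295 Y112.830 F2135
G1 X90.550 Y131.728
G1 X90.789 Y94.346
G0 X31.556 Y36.391
M3 S179
G1 X45.555 Y28.758 F4012
G1 X57.728 Y23.755
G1 X68.075 Y21.381
G1 X76.596 Y21.638
G1 X83.291 Y24.524
G0 X142.765 Y95.379
M3 S179
G1 X144.475 Y64.823 F4012
G1 X118.868 Y48.064
G1 X91.551 Y61.861
G1 X89.841 Y92.417
G1 X115.448 Y109.176
G1 X142.765 Y95.379
G0 X155.571 Y32.776
M3 S446
G1 X151.315 Y45.875 F2135
G1 X140.172 Y53.970
G1 X126.400 Y53.970
G1 X115.257 Y45.875
G1 X111.001 Y32.776
G1 X115.257 Y19.677
G1 X126.400 Y11.582
G1 X140.172 Y11.582
G1 X151.315 Y19.677
G1 X155.571 Y32.776
M5
G0 X0.000 Y0.000

Since the viewBox matches the mm dimensions, user units are millimetres directly. The only transform is the Y-flip y_m = 143.615 − y_svg.

Shape 1 is a regular polygon drawn with `<polygon>`. Its stroke #ff8800 means score at S446, F2135. After flipping Y the toolpath is (90.789,94.346) → (58.295,112.830) → (90.550,131.728) → (90.789,94.346), returning to the start.

Shape 2 is a quadratic bezier drawn with `<path>`. Its stroke #ff00ff means engrave at S179, F4012. After flipping Y the toolpath is (31.556,36.391) → (45.555,28.758) → (57.728,23.755) → (68.075,21.381) → (76.596,21.638) → (83.291,24.524).

Shape 3 is a regular polygon drawn with `<path>`. Its stroke #ff00ff means engrave at S179, F4012. After flipping Y the toolpath is (142.765,95.379) → (144.475,64.823) → (118.868,48.064) → (91.551,61.861) → (89.841,92.417) → (115.448,109.176) → (142.765,95.379), returning to the start.

Shape 4 is a circle drawn with `<circle>`. Its stroke #ff8800 means score at S446, F2135. After flipping Y the toolpath is (155.571,32.776) → (151.315,45.875) → (140.172,53.970) → (126.400,53.970) → (115.257,45.875) → (111.001,32.776) → (115.257,19.677) → (126.400,11.582) → (140.172,11.582) → (151.315,19.677) → (155.571,32.776), returning to the start.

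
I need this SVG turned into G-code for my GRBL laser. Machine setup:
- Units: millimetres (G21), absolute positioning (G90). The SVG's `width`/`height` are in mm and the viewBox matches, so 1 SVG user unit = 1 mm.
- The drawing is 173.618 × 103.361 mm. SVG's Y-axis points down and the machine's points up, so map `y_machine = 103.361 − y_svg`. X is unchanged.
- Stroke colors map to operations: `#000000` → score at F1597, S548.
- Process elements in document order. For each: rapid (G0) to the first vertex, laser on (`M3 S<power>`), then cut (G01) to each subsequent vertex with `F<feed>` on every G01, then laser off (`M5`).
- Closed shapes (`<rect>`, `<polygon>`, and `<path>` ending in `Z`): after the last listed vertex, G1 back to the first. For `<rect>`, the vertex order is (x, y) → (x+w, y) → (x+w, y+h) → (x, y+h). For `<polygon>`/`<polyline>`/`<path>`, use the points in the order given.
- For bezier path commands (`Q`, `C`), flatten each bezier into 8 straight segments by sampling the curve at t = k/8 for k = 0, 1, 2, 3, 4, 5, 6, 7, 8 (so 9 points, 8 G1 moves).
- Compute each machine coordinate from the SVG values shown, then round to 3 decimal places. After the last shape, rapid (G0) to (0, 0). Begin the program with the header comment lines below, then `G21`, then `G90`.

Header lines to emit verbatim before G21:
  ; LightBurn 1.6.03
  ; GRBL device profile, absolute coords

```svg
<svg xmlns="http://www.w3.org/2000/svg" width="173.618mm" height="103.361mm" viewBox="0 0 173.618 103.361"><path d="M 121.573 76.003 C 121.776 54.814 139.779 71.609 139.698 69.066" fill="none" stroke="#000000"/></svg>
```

viewBox `0 0 173.618 103.361` with mm width/height → 1 unit = 1 mm. Flip: y_m = 103.361 − y_svg.

**Shape 1** — `<path>` cubic bezier, stroke `#000000` → score (S548, F1597). Control points (SVG): P0=(121.573,76.003), P1=(121.776,54.814), P2=(139.779,71.609), P3=(139.698,69.066); sampled at t=k/8. Machine vertices: (121.573,27.358) → (122.413,33.635) → (124.502,37.023) → (127.418,38.194) → (130.742,37.819) → (134.052,36.570) → (136.929,35.118) → (138.951,34.136) → (139.698,34.295). Open path.

; LightBurn 1.6.03
; GRBL device profile, absolute coords
G21
G90
G0 X121.573 Y27.358
M3 S548
G01 X122.413 Y33.635 F1597
G01 X124.502 Y37.023 F1597
G01 X127.418 Y38.194 F1597
G01 X130.742 Y37.819 F1597
G01 X134.052 Y36.570 F1597
G01 X136.929 Y35.118 F1597
G01 X138.951 Y34.136 F1597
G01 X139.698 Y34.295 F1597
M5
G0 X0.000 Y0.000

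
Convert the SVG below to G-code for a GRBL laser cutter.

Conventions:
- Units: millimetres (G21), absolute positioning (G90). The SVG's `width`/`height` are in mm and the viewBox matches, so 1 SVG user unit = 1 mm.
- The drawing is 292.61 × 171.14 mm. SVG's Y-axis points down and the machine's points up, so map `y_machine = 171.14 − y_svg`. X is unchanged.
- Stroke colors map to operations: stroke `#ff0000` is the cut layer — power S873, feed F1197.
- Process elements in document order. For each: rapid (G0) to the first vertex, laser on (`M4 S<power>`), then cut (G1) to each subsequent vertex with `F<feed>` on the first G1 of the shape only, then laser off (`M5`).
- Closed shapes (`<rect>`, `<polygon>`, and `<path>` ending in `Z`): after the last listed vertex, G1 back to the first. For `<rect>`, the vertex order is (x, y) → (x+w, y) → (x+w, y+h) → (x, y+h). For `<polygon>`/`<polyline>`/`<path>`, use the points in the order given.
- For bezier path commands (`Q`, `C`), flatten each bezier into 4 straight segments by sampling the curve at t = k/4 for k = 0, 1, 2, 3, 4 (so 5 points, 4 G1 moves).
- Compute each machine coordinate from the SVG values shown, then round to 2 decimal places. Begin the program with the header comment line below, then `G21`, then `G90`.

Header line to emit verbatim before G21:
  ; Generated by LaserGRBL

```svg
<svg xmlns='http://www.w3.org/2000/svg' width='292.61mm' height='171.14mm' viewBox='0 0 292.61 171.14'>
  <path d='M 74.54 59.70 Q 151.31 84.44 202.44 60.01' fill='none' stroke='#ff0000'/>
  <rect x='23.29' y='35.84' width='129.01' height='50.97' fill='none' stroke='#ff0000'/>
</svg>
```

; Generated by LaserGRBL
G21
G90
G0 X74.54 Y111.44
M4 S873
G1 X111.32 Y102.14 F1197
G1 X144.90 Y98.99
G1 X175.27 Y101.99
G1 X202.44 Y111.13
M5
G0 X23.29 Y135.30
M4 S873
G1 X152.30 Y135.30 F1197
G1 X152.30 Y84.33
G1 X23.29 Y84.33
G1 X23.29 Y135.30
M5

Since the viewBox matches the mm dimensions, user units are millimetres directly. The only transform is the Y-flip y_m = 171.14 − y_svg.

Shape 1 is a quadratic bezier drawn with `<path>`. Its stroke #ff0000 means cut at S873, F1197. After flipping Y the toolpath is (74.54,111.44) → (111.32,102.14) → (144.90,98.99) → (175.27,101.99) → (202.44,111.13).

Shape 2 is a rectangle drawn with `<rect>`. Its stroke #ff0000 means cut at S873, F1197. After flipping Y the toolpath is (23.29,135.30) → (152.30,135.30) → (152.30,84.33) → (23.29,84.33) → (23.29,135.30), returning to the start.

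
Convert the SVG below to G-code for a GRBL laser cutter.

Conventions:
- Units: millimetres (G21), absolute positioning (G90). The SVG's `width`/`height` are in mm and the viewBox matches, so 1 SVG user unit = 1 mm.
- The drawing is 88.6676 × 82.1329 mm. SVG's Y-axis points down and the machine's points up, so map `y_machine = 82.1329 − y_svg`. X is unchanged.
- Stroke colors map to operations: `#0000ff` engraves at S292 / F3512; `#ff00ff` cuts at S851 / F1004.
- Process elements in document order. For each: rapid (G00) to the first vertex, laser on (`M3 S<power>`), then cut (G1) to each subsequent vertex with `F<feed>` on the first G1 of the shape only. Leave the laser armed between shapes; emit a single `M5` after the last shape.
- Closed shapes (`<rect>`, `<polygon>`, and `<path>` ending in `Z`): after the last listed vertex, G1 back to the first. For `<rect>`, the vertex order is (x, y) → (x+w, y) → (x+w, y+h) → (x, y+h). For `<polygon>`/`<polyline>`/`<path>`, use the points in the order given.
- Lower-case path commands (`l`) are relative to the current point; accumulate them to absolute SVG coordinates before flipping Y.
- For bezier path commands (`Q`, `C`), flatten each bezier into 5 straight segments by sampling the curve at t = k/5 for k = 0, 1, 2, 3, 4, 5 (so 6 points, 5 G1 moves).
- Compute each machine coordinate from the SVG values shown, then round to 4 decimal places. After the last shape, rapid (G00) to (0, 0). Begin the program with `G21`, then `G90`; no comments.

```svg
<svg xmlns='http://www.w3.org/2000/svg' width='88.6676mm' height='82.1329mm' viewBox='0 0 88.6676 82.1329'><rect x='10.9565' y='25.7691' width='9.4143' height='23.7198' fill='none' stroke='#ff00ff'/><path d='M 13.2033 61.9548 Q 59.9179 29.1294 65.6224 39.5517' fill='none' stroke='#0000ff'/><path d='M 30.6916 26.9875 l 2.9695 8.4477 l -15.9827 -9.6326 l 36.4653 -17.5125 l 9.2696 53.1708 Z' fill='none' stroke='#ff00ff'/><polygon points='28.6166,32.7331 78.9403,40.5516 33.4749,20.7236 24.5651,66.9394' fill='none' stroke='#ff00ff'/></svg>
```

1 u = 1 mm; y_m = 82.1329 − y.

[1] `<rect>` rectangle, #ff00ff→cut S851 F1004: (10.9565,56.3638) → (20.3708,56.3638) → (20.3708,32.6440) → (10.9565,32.6440) → (10.9565,56.3638) (closed)

[2] `<path>` quadratic bezier, #0000ff→engrave S292 F3512: (13.2033,20.1781) → (30.2487,31.5784) → (44.0134,39.5188) → (54.4972,43.9994) → (61.7002,45.0202) → (65.6224,42.5812)

[3] `<path>` closed polygon, #ff00ff→cut S851 F1004: (30.6916,55.1454) → (33.6611,46.6977) → (17.6784,56.3303) → (54.1437,73.8428) → (63.4133,20.6720) → (30.6916,55.1454) (closed)

[4] `<polygon>` closed polygon, #ff00ff→cut S851 F1004: (28.6166,49.3998) → (78.9403,41.5813) → (33.4749,61.4093) → (24.5651,15.1935) → (28.6166,49.3998) (closed)

G21
G90
G00 X10.9565 Y56.3638
M3 S851
G1 X20.3708 Y56.3638 F1004
G1 X20.3708 Y32.6440
G1 X10.9565 Y32.6440
G1 X10.9565 Y56.3638
G00 X13.2033 Y20.1781
M3 S292
G1 X30.2487 Y31.5784 F3512
G1 X44.0134 Y39.5188
G1 X54.4972 Y43.9994
G1 X61.7002 Y45.0202
G1 X65.6224 Y42.5812
G00 X30.6916 Y55.1454
M3 S851
G1 X33.6611 Y46.6977 F1004
G1 X17.6784 Y56.3303
G1 X54.1437 Y73.8428
G1 X63.4133 Y20.6720
G1 X30.6916 Y55.1454
G00 X28.6166 Y49.3998
M3 S851
G1 X78.9403 Y41.5813 F1004
G1 X33.4749 Y61.4093
G1 X24.5651 Y15.1935
G1 X28.6166 Y49.3998
M5
G00 X0.0000 Y0.0000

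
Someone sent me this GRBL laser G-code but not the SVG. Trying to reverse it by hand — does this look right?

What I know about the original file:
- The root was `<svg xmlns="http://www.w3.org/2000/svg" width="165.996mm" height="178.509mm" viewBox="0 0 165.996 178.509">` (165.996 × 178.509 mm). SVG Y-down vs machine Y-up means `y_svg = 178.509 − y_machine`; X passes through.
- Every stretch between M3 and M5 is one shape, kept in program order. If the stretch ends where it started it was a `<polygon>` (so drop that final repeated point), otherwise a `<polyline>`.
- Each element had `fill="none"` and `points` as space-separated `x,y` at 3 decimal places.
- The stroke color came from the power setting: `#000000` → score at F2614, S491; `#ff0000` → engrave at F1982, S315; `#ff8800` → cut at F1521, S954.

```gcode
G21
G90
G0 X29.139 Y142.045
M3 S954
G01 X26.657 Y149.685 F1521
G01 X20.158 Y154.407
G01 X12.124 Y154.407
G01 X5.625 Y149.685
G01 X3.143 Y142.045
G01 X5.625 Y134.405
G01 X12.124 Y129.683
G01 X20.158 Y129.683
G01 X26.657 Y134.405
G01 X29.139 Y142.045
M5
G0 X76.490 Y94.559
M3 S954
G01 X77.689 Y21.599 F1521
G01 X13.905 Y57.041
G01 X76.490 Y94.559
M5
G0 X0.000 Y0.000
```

y_svg = 178.509 − y_m. Every run uses S954, so all elements get stroke `#ff8800` (cut).

[1] closed run; points: 29.139,36.464 26.657,28.824 20.158,24.102 12.124,24.102 5.625,28.824 3.143,36.464 5.625,44.104 12.124,48.826 20.158,48.826 26.657,44.104

[2] closed run; points: 76.490,83.950 77.689,156.910 13.905,121.468

<svg xmlns="http://www.w3.org/2000/svg" width="165.996mm" height="178.509mm" viewBox="0 0 165.996 178.509">
  <polygon points="29.139,36.464 26.657,28.824 20.158,24.102 12.124,24.102 5.625,28.824 3.143,36.464 5.625,44.104 12.124,48.826 20.158,48.826 26.657,44.104" fill="none" stroke="#ff8800"/>
  <polygon points="76.490,83.950 77.689,156.910 13.905,121.468" fill="none" stroke="#ff8800"/>
</svg>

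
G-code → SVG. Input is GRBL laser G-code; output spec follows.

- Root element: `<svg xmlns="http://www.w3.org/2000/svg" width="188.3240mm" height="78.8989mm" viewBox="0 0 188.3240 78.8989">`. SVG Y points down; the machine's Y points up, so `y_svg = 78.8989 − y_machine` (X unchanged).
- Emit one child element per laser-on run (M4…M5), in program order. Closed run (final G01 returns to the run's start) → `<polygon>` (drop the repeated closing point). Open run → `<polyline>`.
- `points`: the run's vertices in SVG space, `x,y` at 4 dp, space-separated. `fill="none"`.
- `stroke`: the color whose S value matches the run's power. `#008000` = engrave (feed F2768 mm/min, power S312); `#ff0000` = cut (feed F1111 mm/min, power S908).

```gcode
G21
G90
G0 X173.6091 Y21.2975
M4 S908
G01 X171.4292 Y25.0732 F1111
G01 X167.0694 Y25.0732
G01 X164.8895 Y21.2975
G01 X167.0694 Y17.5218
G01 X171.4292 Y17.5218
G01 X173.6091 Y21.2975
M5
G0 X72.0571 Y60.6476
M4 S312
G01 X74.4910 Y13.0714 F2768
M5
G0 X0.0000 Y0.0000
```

<svg xmlns="http://www.w3.org/2000/svg" width="188.3240mm" height="78.8989mm" viewBox="0 0 188.3240 78.8989">
  <polygon points="173.6091,57.6014 171.4292,53.8257 167.0694,53.8257 164.8895,57.6014 167.0694,61.3771 171.4292,61.3771" fill="none" stroke="#ff0000"/>
  <polyline points="72.0571,18.2513 74.4910,65.8275" fill="none" stroke="#008000"/>
</svg>

Machine Y-up, SVG Y-down with viewBox height 78.8989, so y_svg = 78.8989 − y_machine; X carries over.

Run 1: power S908 maps to stroke `#ff0000` (cut). The run returns to its start, so emit a `<polygon>` with points (Y-flipped): 173.6091,57.6014 171.4292,53.8257 167.0694,53.8257 164.8895,57.6014 167.0694,61.3771 171.4292,61.3771.

Run 2: the run's S312 means `#008000` (engrave). The run is open, so emit a `<polyline>` with points (Y-flipped): 72.0571,18.2513 74.4910,65.8275.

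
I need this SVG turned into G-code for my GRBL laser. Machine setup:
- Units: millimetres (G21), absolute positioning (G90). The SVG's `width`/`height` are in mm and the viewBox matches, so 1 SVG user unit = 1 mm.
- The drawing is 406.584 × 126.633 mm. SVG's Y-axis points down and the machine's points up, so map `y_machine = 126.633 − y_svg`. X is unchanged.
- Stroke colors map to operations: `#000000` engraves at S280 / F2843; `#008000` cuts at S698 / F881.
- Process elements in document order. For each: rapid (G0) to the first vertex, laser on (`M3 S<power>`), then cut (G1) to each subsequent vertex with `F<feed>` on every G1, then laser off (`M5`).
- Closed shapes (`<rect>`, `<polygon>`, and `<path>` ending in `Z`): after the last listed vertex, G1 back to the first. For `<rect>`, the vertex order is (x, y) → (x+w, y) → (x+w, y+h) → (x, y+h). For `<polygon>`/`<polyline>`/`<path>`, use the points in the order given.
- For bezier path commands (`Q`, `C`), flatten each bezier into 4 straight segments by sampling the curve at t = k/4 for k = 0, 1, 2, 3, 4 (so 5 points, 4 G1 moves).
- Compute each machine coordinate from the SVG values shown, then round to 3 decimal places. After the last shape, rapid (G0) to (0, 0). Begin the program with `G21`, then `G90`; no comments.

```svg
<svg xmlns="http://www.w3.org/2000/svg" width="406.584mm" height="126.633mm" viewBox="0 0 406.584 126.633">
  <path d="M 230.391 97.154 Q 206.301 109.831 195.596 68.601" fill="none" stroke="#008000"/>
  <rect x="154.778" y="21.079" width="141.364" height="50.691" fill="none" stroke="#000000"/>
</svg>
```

G21
G90
G0 X230.391 Y29.479
M3 S698
G1 X219.183 Y26.510 F881
G1 X209.647 Y30.279 F881
G1 X201.785 Y40.786 F881
G1 X195.596 Y58.032 F881
M5
G0 X154.778 Y105.554
M3 S280
G1 X296.142 Y105.554 F2843
G1 X296.142 Y54.863 F2843
G1 X154.778 Y54.863 F2843
G1 X154.778 Y105.554 F2843
M5
G0 X0.000 Y0.000

viewBox `0 0 406.584 126.633` with mm width/height → 1 unit = 1 mm. Flip: y_m = 126.633 − y_svg.

**Shape 1** — `<path>` quadratic bezier, stroke `#008000` → cut (S698, F881). Control points (SVG): P0=(230.391,97.154), P1=(206.301,109.831), P2=(195.596,68.601); sampled at t=k/4. Machine vertices: (230.391,29.479) → (219.183,26.510) → (209.647,30.279) → (201.785,40.786) → (195.596,58.032). Open path.

**Shape 2** — `<rect>` rectangle, stroke `#000000` → engrave (S280, F2843). Machine vertices: (154.778,105.554) → (296.142,105.554) → (296.142,54.863) → (154.778,54.863) → (154.778,105.554). Closed: final G1 returns to the first vertex.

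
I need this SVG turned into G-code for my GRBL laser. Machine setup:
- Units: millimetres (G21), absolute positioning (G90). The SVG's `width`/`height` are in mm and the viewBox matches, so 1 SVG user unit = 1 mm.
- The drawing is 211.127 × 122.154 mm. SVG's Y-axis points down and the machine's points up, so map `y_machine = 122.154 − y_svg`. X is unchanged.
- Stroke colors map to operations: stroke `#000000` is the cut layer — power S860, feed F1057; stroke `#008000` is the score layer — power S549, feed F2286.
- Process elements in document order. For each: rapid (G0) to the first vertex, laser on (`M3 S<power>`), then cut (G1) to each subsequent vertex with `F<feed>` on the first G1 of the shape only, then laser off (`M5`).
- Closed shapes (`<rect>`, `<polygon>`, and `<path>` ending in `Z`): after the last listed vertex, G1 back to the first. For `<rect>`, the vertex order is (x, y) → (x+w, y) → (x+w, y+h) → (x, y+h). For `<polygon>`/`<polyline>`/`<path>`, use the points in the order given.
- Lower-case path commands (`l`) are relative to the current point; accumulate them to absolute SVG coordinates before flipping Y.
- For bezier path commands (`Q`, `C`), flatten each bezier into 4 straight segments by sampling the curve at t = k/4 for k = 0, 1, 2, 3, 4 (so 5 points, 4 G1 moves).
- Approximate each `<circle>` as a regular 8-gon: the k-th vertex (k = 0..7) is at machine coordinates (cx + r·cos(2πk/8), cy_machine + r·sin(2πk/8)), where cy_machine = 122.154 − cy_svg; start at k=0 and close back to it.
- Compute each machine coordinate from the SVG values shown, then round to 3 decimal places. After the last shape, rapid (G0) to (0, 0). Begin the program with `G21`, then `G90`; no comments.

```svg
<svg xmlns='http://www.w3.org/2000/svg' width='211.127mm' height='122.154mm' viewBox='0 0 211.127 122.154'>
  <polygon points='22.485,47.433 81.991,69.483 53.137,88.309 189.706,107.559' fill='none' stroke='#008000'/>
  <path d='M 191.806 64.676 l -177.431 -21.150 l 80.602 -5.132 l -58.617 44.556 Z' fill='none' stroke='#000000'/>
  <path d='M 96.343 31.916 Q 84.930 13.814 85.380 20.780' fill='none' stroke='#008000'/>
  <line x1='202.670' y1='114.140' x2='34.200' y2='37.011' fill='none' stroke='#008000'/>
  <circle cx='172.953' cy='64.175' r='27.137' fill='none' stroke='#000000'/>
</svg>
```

Since the viewBox matches the mm dimensions, user units are millimetres directly. The only transform is the Y-flip y_m = 122.154 − y_svg.

Shape 1 is a closed polygon drawn with `<polygon>`. Its stroke #008000 means score at S549, F2286. After flipping Y the toolpath is (22.485,74.721) → (81.991,52.671) → (53.137,33.845) → (189.706,14.595) → (22.485,74.721), returning to the start.

Shape 2 is a closed polygon drawn with `<path>`. Its stroke #000000 means cut at S860, F1057. After flipping Y the toolpath is (191.806,57.478) → (14.375,78.628) → (94.977,83.760) → (36.360,39.204) → (191.806,57.478), returning to the start.

Shape 3 is a quadratic bezier drawn with `<path>`. Its stroke #008000 means score at S549, F2286. After flipping Y the toolpath is (96.343,90.238) → (91.378,97.722) → (87.896,102.073) → (85.896,103.290) → (85.380,101.374).

Shape 4 is a line segment drawn with `<line>`. Its stroke #008000 means score at S549, F2286. After flipping Y the toolpath is (202.670,8.014) → (34.200,85.143).

Shape 5 is a circle drawn with `<circle>`. Its stroke #000000 means cut at S860, F1057. After flipping Y the toolpath is (200.090,57.979) → (192.142,77.168) → (172.953,85.116) → (153.764,77.168) → (145.816,57.979) → (153.764,38.790) → (172.953,30.842) → (192.142,38.790) → (200.090,57.979), returning to the start.

G21
G90
G0 X22.485 Y74.721
M3 S549
G1 X81.991 Y52.671 F2286
G1 X53.137 Y33.845
G1 X189.706 Y14.595
G1 X22.485 Y74.721
M5
G0 X191.806 Y57.478
M3 S860
G1 X14.375 Y78.628 F1057
G1 X94.977 Y83.760
G1 X36.360 Y39.204
G1 X191.806 Y57.478
M5
G0 X96.343 Y90.238
M3 S549
G1 X91.378 Y97.722 F2286
G1 X87.896 Y102.073
G1 X85.896 Y103.290
G1 X85.380 Y101.374
M5
G0 X202.670 Y8.014
M3 S549
G1 X34.200 Y85.143 F2286
M5
G0 X200.090 Y57.979
M3 S860
G1 X192.142 Y77.168 F1057
G1 X172.953 Y85.116
G1 X153.764 Y77.168
G1 X145.816 Y57.979
G1 X153.764 Y38.790
G1 X172.953 Y30.842
G1 X192.142 Y38.790
G1 X200.090 Y57.979
M5
G0 X0.000 Y0.000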